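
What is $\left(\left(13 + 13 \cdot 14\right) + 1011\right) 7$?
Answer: $8442$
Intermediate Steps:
$\left(\left(13 + 13 \cdot 14\right) + 1011\right) 7 = \left(\left(13 + 182\right) + 1011\right) 7 = \left(195 + 1011\right) 7 = 1206 \cdot 7 = 8442$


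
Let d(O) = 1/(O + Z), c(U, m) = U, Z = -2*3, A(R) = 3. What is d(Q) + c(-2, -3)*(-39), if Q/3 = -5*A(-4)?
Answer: 3977/51 ≈ 77.980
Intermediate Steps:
Z = -6
Q = -45 (Q = 3*(-5*3) = 3*(-15) = -45)
d(O) = 1/(-6 + O) (d(O) = 1/(O - 6) = 1/(-6 + O))
d(Q) + c(-2, -3)*(-39) = 1/(-6 - 45) - 2*(-39) = 1/(-51) + 78 = -1/51 + 78 = 3977/51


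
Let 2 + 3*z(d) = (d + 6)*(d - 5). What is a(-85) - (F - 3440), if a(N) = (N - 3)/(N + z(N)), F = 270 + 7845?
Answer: -2912549/623 ≈ -4675.0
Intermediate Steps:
F = 8115
z(d) = -⅔ + (-5 + d)*(6 + d)/3 (z(d) = -⅔ + ((d + 6)*(d - 5))/3 = -⅔ + ((6 + d)*(-5 + d))/3 = -⅔ + ((-5 + d)*(6 + d))/3 = -⅔ + (-5 + d)*(6 + d)/3)
a(N) = (-3 + N)/(-32/3 + N²/3 + 4*N/3) (a(N) = (N - 3)/(N + (-32/3 + N/3 + N²/3)) = (-3 + N)/(-32/3 + N²/3 + 4*N/3))
a(-85) - (F - 3440) = 3*(-3 - 85)/(-32 + (-85)² + 4*(-85)) - (8115 - 3440) = 3*(-88)/(-32 + 7225 - 340) - 1*4675 = 3*(-88)/6853 - 4675 = 3*(1/6853)*(-88) - 4675 = -24/623 - 4675 = -2912549/623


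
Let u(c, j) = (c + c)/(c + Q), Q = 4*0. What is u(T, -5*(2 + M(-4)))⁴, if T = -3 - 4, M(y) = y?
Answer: 16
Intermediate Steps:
Q = 0
T = -7
u(c, j) = 2 (u(c, j) = (c + c)/(c + 0) = (2*c)/c = 2)
u(T, -5*(2 + M(-4)))⁴ = 2⁴ = 16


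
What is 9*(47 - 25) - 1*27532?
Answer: -27334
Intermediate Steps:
9*(47 - 25) - 1*27532 = 9*22 - 27532 = 198 - 27532 = -27334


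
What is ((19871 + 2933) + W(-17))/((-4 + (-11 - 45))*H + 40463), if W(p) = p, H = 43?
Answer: 22787/37883 ≈ 0.60151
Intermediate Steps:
((19871 + 2933) + W(-17))/((-4 + (-11 - 45))*H + 40463) = ((19871 + 2933) - 17)/((-4 + (-11 - 45))*43 + 40463) = (22804 - 17)/((-4 - 56)*43 + 40463) = 22787/(-60*43 + 40463) = 22787/(-2580 + 40463) = 22787/37883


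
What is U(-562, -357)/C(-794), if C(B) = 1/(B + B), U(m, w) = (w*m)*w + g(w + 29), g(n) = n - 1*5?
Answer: 113743153548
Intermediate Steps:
g(n) = -5 + n (g(n) = n - 5 = -5 + n)
U(m, w) = 24 + w + m*w² (U(m, w) = (w*m)*w + (-5 + (w + 29)) = (m*w)*w + (-5 + (29 + w)) = m*w² + (24 + w) = 24 + w + m*w²)
C(B) = 1/(2*B)
U(-562, -357)/C(-794) = (24 - 357 - 562*(-357)²)/(((½)/(-794))) = (24 - 357 - 562*127449)/(((½)*(-1/794))) = (24 - 357 - 71626338)/(-1/1588) = -71626671*(-1588) = 113743153548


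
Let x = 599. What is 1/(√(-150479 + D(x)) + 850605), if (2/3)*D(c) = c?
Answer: 1701210/1447058031211 - I*√598322/1447058031211 ≈ 1.1756e-6 - 5.3454e-10*I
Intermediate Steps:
D(c) = 3*c/2
1/(√(-150479 + D(x)) + 850605) = 1/(√(-150479 + (3/2)*599) + 850605) = 1/(√(-150479 + 1797/2) + 850605) = 1/(√(-299161/2) + 850605) = 1/(I*√598322/2 + 850605) = 1/(850605 + I*√598322/2)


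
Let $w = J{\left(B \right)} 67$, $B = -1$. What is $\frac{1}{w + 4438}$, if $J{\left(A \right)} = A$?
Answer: $\frac{1}{4371} \approx 0.00022878$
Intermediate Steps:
$w = -67$ ($w = \left(-1\right) 67 = -67$)
$\frac{1}{w + 4438} = \frac{1}{-67 + 4438} = \frac{1}{4371}$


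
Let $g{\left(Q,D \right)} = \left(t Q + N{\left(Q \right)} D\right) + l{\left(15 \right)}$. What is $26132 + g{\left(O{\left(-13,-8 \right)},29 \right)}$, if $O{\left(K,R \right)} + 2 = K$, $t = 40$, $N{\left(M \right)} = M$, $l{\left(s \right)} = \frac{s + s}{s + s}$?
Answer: $25098$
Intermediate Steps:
$l{\left(s \right)} = 1$ ($l{\left(s \right)} = \frac{2 s}{2 s} = 2 s \frac{1}{2 s} = 1$)
$O{\left(K,R \right)} = -2 + K$
$g{\left(Q,D \right)} = 1 + 40 Q + D Q$ ($g{\left(Q,D \right)} = \left(40 Q + Q D\right) + 1 = \left(40 Q + D Q\right) + 1 = 1 + 40 Q + D Q$)
$26132 + g{\left(O{\left(-13,-8 \right)},29 \right)} = 26132 + \left(1 + 40 \left(-2 - 13\right) + 29 \left(-2 - 13\right)\right) = 26132 + \left(1 + 40 \left(-15\right) + 29 \left(-15\right)\right) = 26132 - 1034 = 25098$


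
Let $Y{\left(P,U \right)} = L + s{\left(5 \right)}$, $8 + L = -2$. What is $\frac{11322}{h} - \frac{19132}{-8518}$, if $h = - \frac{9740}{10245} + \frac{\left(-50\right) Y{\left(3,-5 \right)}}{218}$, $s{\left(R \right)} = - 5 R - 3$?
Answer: $\frac{5393090719553}{3693017231} \approx 1460.3$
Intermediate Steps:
$L = -10$ ($L = -8 - 2 = -10$)
$s{\left(R \right)} = -3 - 5 R$
$Y{\left(P,U \right)} = -38$ ($Y{\left(P,U \right)} = -10 - 28 = -38$)
$h = \frac{1734218}{223341}$ ($h = - \frac{9740}{10245} + \frac{\left(-50\right) \left(-38\right)}{218} = \left(-9740\right) \frac{1}{10245} + 1900 \cdot \frac{1}{218} = - \frac{1948}{2049} + \frac{950}{109} = \frac{1734218}{223341} \approx 7.7649$)
$\frac{11322}{h} - \frac{19132}{-8518} = \frac{11322}{\frac{1734218}{223341}} - \frac{19132}{-8518} = 11322 \cdot \frac{223341}{1734218} - - \frac{9566}{4259} = \frac{1264333401}{867109} + \frac{9566}{4259} = \frac{5393090719553}{3693017231}$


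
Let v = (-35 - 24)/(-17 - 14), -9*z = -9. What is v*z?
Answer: 59/31 ≈ 1.9032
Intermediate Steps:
z = 1 (z = -⅑*(-9) = 1)
v = 59/31 (v = -59/(-31) = -59*(-1/31) = 59/31 ≈ 1.9032)
v*z = (59/31)*1 = 59/31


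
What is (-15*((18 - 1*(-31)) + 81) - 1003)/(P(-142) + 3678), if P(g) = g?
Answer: -2953/3536 ≈ -0.83512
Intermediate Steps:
(-15*((18 - 1*(-31)) + 81) - 1003)/(P(-142) + 3678) = (-15*((18 - 1*(-31)) + 81) - 1003)/(-142 + 3678) = (-15*((18 + 31) + 81) - 1003)/3536 = (-15*(49 + 81) - 1003)*(1/3536) = (-15*130 - 1003)*(1/3536) = (-1950 - 1003)*(1/3536) = -2953*1/3536 = -2953/3536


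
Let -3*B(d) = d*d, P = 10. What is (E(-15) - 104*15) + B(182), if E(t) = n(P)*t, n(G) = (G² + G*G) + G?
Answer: -47254/3 ≈ -15751.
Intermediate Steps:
n(G) = G + 2*G² (n(G) = (G² + G²) + G = 2*G² + G = G + 2*G²)
B(d) = -d²/3 (B(d) = -d*d/3 = -d²/3)
E(t) = 210*t (E(t) = (10*(1 + 2*10))*t = (10*(1 + 20))*t = (10*21)*t = 210*t)
(E(-15) - 104*15) + B(182) = (210*(-15) - 104*15) - ⅓*182² = (-3150 - 1560) - ⅓*33124 = -4710 - 33124/3 = -47254/3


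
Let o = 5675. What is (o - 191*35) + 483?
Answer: -527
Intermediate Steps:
(o - 191*35) + 483 = (5675 - 191*35) + 483 = (5675 - 6685) + 483 = -1010 + 483 = -527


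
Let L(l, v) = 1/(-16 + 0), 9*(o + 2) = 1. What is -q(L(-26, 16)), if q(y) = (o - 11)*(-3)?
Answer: -116/3 ≈ -38.667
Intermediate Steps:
o = -17/9 (o = -2 + (⅑)*1 = -2 + ⅑ = -17/9 ≈ -1.8889)
L(l, v) = -1/16 (L(l, v) = 1/(-16) = -1/16)
q(y) = 116/3 (q(y) = (-17/9 - 11)*(-3) = -116/9*(-3) = 116/3)
-q(L(-26, 16)) = -1*116/3 = -116/3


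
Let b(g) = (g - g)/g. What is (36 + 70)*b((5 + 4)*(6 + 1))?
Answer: 0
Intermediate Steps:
b(g) = 0 (b(g) = 0/g = 0)
(36 + 70)*b((5 + 4)*(6 + 1)) = (36 + 70)*0 = 106*0 = 0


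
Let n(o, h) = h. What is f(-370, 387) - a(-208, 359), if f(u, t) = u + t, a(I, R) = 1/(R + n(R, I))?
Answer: 2566/151 ≈ 16.993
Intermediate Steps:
a(I, R) = 1/(I + R) (a(I, R) = 1/(R + I) = 1/(I + R))
f(u, t) = t + u
f(-370, 387) - a(-208, 359) = (387 - 370) - 1/(-208 + 359) = 17 - 1/151 = 2566/151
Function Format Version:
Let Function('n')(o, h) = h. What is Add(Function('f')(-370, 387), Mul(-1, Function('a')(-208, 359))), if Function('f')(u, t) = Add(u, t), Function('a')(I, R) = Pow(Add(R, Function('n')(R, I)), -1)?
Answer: Rational(2566, 151) ≈ 16.993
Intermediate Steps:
Function('a')(I, R) = Pow(Add(I, R), -1) (Function('a')(I, R) = Pow(Add(R, I), -1) = Pow(Add(I, R), -1))
Function('f')(u, t) = Add(t, u)
Add(Function('f')(-370, 387), Mul(-1, Function('a')(-208, 359))) = Add(Add(387, -370), Mul(-1, Pow(Add(-208, 359), -1))) = Add(17, Mul(-1, Pow(151, -1))) = Add(17, Mul(-1, Rational(1, 151))) = Add(17, Rational(-1, 151)) = Rational(2566, 151)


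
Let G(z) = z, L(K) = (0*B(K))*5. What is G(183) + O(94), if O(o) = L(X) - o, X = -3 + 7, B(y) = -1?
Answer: 89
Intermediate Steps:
X = 4
L(K) = 0 (L(K) = (0*(-1))*5 = 0*5 = 0)
O(o) = -o (O(o) = 0 - o = -o)
G(183) + O(94) = 183 - 1*94 = 183 - 94 = 89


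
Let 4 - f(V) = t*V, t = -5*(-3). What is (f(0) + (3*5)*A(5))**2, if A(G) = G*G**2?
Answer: 3530641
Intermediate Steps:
t = 15
A(G) = G**3
f(V) = 4 - 15*V
(f(0) + (3*5)*A(5))**2 = ((4 - 15*0) + (3*5)*5**3)**2 = ((4 + 0) + 15*125)**2 = (4 + 1875)**2 = 1879**2 = 3530641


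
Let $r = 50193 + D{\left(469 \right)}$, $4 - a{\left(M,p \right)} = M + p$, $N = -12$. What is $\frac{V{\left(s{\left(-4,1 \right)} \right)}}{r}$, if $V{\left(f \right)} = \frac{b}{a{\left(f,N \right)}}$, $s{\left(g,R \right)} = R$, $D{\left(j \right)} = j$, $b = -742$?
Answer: $- \frac{371}{379965} \approx -0.00097641$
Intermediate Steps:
$a{\left(M,p \right)} = 4 - M - p$ ($a{\left(M,p \right)} = 4 - \left(M + p\right) = 4 - M - p$)
$r = 50662$ ($r = 50193 + 469 = 50662$)
$V{\left(f \right)} = - \frac{742}{16 - f}$ ($V{\left(f \right)} = - \frac{742}{4 - f - -12} = - \frac{742}{4 - f + 12} = - \frac{742}{16 - f}$)
$\frac{V{\left(s{\left(-4,1 \right)} \right)}}{r} = \frac{742 \frac{1}{-16 + 1}}{50662} = \frac{742}{-15} \cdot \frac{1}{50662} = 742 \left(- \frac{1}{15}\right) \frac{1}{50662} = \left(- \frac{742}{15}\right) \frac{1}{50662} = - \frac{371}{379965}$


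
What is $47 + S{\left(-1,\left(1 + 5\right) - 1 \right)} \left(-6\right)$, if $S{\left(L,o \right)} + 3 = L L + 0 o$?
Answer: $59$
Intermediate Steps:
$S{\left(L,o \right)} = -3 + L^{2}$ ($S{\left(L,o \right)} = -3 + \left(L L + 0 o\right) = -3 + \left(L^{2} + 0\right) = -3 + L^{2}$)
$47 + S{\left(-1,\left(1 + 5\right) - 1 \right)} \left(-6\right) = 47 + \left(-3 + \left(-1\right)^{2}\right) \left(-6\right) = 47 + \left(-3 + 1\right) \left(-6\right) = 47 - -12 = 47 + 12 = 59$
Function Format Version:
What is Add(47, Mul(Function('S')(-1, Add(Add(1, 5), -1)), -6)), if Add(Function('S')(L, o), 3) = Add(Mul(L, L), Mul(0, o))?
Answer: 59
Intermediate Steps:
Function('S')(L, o) = Add(-3, Pow(L, 2)) (Function('S')(L, o) = Add(-3, Add(Mul(L, L), Mul(0, o))) = Add(-3, Add(Pow(L, 2), 0)) = Add(-3, Pow(L, 2)))
Add(47, Mul(Function('S')(-1, Add(Add(1, 5), -1)), -6)) = Add(47, Mul(Add(-3, Pow(-1, 2)), -6)) = Add(47, Mul(Add(-3, 1), -6)) = Add(47, Mul(-2, -6)) = Add(47, 12) = 59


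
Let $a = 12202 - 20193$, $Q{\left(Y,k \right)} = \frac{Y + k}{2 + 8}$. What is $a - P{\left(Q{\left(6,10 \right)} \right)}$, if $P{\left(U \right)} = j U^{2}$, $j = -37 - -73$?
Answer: $- \frac{202079}{25} \approx -8083.2$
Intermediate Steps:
$j = 36$ ($j = -37 + 73 = 36$)
$Q{\left(Y,k \right)} = \frac{Y}{10} + \frac{k}{10}$ ($Q{\left(Y,k \right)} = \frac{Y + k}{10} = \left(Y + k\right) \frac{1}{10} = \frac{Y}{10} + \frac{k}{10}$)
$a = -7991$
$P{\left(U \right)} = 36 U^{2}$
$a - P{\left(Q{\left(6,10 \right)} \right)} = -7991 - 36 \left(\frac{1}{10} \cdot 6 + \frac{1}{10} \cdot 10\right)^{2} = -7991 - 36 \left(\frac{3}{5} + 1\right)^{2} = -7991 - 36 \left(\frac{8}{5}\right)^{2} = -7991 - 36 \cdot \frac{64}{25} = -7991 - \frac{2304}{25} = - \frac{202079}{25}$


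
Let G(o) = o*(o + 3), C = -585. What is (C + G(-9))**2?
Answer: 281961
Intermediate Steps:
G(o) = o*(3 + o)
(C + G(-9))**2 = (-585 - 9*(3 - 9))**2 = (-585 - 9*(-6))**2 = (-585 + 54)**2 = (-531)**2 = 281961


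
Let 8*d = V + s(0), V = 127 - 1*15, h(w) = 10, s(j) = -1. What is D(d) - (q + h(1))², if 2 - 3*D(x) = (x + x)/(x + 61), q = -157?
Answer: -38830397/1797 ≈ -21608.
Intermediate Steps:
V = 112 (V = 127 - 15 = 112)
d = 111/8 (d = (112 - 1)/8 = (⅛)*111 = 111/8 ≈ 13.875)
D(x) = ⅔ - 2*x/(3*(61 + x)) (D(x) = ⅔ - (x + x)/(3*(x + 61)) = ⅔ - 2*x/(3*(61 + x)))
D(d) - (q + h(1))² = 122/(3*(61 + 111/8)) - (-157 + 10)² = 122/(3*(599/8)) - 1*(-147)² = (122/3)*(8/599) - 1*21609 = 976/1797 - 21609 = -38830397/1797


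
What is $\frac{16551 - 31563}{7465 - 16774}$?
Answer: $\frac{5004}{3103} \approx 1.6126$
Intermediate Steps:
$\frac{16551 - 31563}{7465 - 16774} = - \frac{15012}{7465 - 16774} = - \frac{15012}{-9309} = \left(-15012\right) \left(- \frac{1}{9309}\right) = \frac{5004}{3103}$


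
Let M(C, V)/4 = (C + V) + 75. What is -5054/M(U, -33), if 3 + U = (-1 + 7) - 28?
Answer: -2527/34 ≈ -74.323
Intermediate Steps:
U = -25 (U = -3 + ((-1 + 7) - 28) = -3 + (6 - 28) = -3 - 22 = -25)
M(C, V) = 300 + 4*C + 4*V (M(C, V) = 4*((C + V) + 75) = 4*(75 + C + V) = 300 + 4*C + 4*V)
-5054/M(U, -33) = -5054/(300 + 4*(-25) + 4*(-33)) = -5054/(300 - 100 - 132) = -5054/68 = -5054*1/68 = -2527/34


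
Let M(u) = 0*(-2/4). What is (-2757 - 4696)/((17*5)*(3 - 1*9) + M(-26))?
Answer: 7453/510 ≈ 14.614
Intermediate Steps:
M(u) = 0 (M(u) = 0*(-2*¼) = 0*(-½) = 0)
(-2757 - 4696)/((17*5)*(3 - 1*9) + M(-26)) = (-2757 - 4696)/((17*5)*(3 - 1*9) + 0) = -7453/(85*(3 - 9) + 0) = -7453/(85*(-6) + 0) = -7453/(-510 + 0) = -7453/(-510) = -7453*(-1/510) = 7453/510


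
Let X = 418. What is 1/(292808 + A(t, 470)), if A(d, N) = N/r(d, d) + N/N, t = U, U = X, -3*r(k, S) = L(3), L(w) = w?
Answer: 1/292339 ≈ 3.4207e-6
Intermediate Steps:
r(k, S) = -1 (r(k, S) = -⅓*3 = -1)
U = 418
t = 418
A(d, N) = 1 - N (A(d, N) = N/(-1) + N/N = N*(-1) + 1 = -N + 1 = 1 - N)
1/(292808 + A(t, 470)) = 1/(292808 + (1 - 1*470)) = 1/(292808 + (1 - 470)) = 1/(292808 - 469) = 1/292339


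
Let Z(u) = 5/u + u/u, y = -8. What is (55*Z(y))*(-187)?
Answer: -30855/8 ≈ -3856.9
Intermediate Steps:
Z(u) = 1 + 5/u (Z(u) = 5/u + 1 = 1 + 5/u)
(55*Z(y))*(-187) = (55*((5 - 8)/(-8)))*(-187) = (55*(-⅛*(-3)))*(-187) = (55*(3/8))*(-187) = (165/8)*(-187) = -30855/8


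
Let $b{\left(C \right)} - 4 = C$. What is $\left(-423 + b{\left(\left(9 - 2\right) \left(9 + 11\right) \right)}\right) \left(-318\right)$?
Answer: $88722$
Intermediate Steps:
$b{\left(C \right)} = 4 + C$
$\left(-423 + b{\left(\left(9 - 2\right) \left(9 + 11\right) \right)}\right) \left(-318\right) = \left(-423 + \left(4 + \left(9 - 2\right) \left(9 + 11\right)\right)\right) \left(-318\right) = \left(-423 + \left(4 + 7 \cdot 20\right)\right) \left(-318\right) = \left(-423 + \left(4 + 140\right)\right) \left(-318\right) = \left(-423 + 144\right) \left(-318\right) = \left(-279\right) \left(-318\right) = 88722$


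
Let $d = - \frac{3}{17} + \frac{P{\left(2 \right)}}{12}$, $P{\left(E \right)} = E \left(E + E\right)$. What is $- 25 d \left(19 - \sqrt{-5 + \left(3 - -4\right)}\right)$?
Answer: $- \frac{11875}{51} + \frac{625 \sqrt{2}}{51} \approx -215.51$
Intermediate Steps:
$P{\left(E \right)} = 2 E^{2}$ ($P{\left(E \right)} = E 2 E = 2 E^{2}$)
$d = \frac{25}{51}$ ($d = - \frac{3}{17} + \frac{2 \cdot 2^{2}}{12} = \left(-3\right) \frac{1}{17} + 2 \cdot 4 \cdot \frac{1}{12} = - \frac{3}{17} + 8 \cdot \frac{1}{12} = - \frac{3}{17} + \frac{2}{3} = \frac{25}{51} \approx 0.4902$)
$- 25 d \left(19 - \sqrt{-5 + \left(3 - -4\right)}\right) = \left(-25\right) \frac{25}{51} \left(19 - \sqrt{-5 + \left(3 - -4\right)}\right) = - \frac{625 \left(19 - \sqrt{-5 + \left(3 + 4\right)}\right)}{51} = - \frac{625 \left(19 - \sqrt{-5 + 7}\right)}{51} = - \frac{625 \left(19 - \sqrt{2}\right)}{51} = - \frac{11875}{51} + \frac{625 \sqrt{2}}{51}$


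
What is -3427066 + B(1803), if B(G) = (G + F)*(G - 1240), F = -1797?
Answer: -3423688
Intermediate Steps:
B(G) = (-1797 + G)*(-1240 + G) (B(G) = (G - 1797)*(G - 1240) = (-1797 + G)*(-1240 + G))
-3427066 + B(1803) = -3427066 + (2228280 + 1803² - 3037*1803) = -3427066 + (2228280 + 3250809 - 5475711) = -3427066 + 3378 = -3423688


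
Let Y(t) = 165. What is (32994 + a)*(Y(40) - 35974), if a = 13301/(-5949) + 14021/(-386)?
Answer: -2709883280586809/2296314 ≈ -1.1801e+9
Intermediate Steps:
a = -88545115/2296314 (a = 13301*(-1/5949) + 14021*(-1/386) = -13301/5949 - 14021/386 = -88545115/2296314 ≈ -38.560)
(32994 + a)*(Y(40) - 35974) = (32994 - 88545115/2296314)*(165 - 35974) = (75676039001/2296314)*(-35809) = -2709883280586809/2296314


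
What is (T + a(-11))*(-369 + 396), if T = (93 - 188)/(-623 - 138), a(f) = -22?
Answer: -449469/761 ≈ -590.63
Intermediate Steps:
T = 95/761 (T = -95/(-761) = -95*(-1/761) = 95/761 ≈ 0.12484)
(T + a(-11))*(-369 + 396) = (95/761 - 22)*(-369 + 396) = -16647/761*27 = -449469/761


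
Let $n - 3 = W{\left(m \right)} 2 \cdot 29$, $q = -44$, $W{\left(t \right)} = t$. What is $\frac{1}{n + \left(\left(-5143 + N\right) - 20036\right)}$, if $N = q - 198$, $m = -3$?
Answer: $- \frac{1}{25592} \approx -3.9075 \cdot 10^{-5}$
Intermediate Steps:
$N = -242$ ($N = -44 - 198 = -242$)
$n = -171$ ($n = 3 + \left(-3\right) 2 \cdot 29 = 3 - 174 = -171$)
$\frac{1}{n + \left(\left(-5143 + N\right) - 20036\right)} = \frac{1}{-171 - 25421} = \frac{1}{-25592} = - \frac{1}{25592}$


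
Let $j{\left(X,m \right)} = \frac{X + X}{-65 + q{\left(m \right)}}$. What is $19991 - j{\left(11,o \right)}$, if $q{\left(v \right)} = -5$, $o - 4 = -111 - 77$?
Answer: $\frac{699696}{35} \approx 19991.0$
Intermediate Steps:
$o = -184$ ($o = 4 - 188 = -184$)
$j{\left(X,m \right)} = - \frac{X}{35}$ ($j{\left(X,m \right)} = \frac{X + X}{-65 - 5} = \frac{2 X}{-70} = 2 X \left(- \frac{1}{70}\right) = - \frac{X}{35}$)
$19991 - j{\left(11,o \right)} = 19991 - \left(- \frac{1}{35}\right) 11 = 19991 - - \frac{11}{35} = 19991 + \frac{11}{35} = \frac{699696}{35}$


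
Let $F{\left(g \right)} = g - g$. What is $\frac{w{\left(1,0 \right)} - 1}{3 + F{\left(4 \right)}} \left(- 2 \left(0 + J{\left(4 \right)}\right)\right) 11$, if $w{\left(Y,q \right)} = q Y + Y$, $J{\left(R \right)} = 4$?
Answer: $0$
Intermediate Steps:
$F{\left(g \right)} = 0$
$w{\left(Y,q \right)} = Y + Y q$ ($w{\left(Y,q \right)} = Y q + Y = Y + Y q$)
$\frac{w{\left(1,0 \right)} - 1}{3 + F{\left(4 \right)}} \left(- 2 \left(0 + J{\left(4 \right)}\right)\right) 11 = \frac{1 \left(1 + 0\right) - 1}{3 + 0} \left(- 2 \left(0 + 4\right)\right) 11 = \frac{1 \cdot 1 - 1}{3} \left(\left(-2\right) 4\right) 11 = \left(1 - 1\right) \frac{1}{3} \left(-8\right) 11 = 0 \cdot \frac{1}{3} \left(-8\right) 11 = 0 \left(-8\right) 11 = 0 \cdot 11 = 0$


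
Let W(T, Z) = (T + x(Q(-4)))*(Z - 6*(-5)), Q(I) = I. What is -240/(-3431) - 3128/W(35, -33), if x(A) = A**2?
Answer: 633464/30879 ≈ 20.514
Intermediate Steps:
W(T, Z) = (16 + T)*(30 + Z) (W(T, Z) = (T + (-4)**2)*(Z - 6*(-5)) = (T + 16)*(Z + 30) = (16 + T)*(30 + Z))
-240/(-3431) - 3128/W(35, -33) = -240/(-3431) - 3128/(480 + 16*(-33) + 30*35 + 35*(-33)) = -240*(-1/3431) - 3128/(480 - 528 + 1050 - 1155) = 240/3431 - 3128/(-153) = 240/3431 - 3128*(-1/153) = 240/3431 + 184/9 = 633464/30879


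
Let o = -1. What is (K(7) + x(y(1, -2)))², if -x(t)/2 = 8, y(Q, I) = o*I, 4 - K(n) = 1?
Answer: 169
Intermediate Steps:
K(n) = 3 (K(n) = 4 - 1*1 = 4 - 1 = 3)
y(Q, I) = -I
x(t) = -16 (x(t) = -2*8 = -16)
(K(7) + x(y(1, -2)))² = (3 - 16)² = (-13)² = 169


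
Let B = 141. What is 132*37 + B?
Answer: 5025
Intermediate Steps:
132*37 + B = 132*37 + 141 = 4884 + 141 = 5025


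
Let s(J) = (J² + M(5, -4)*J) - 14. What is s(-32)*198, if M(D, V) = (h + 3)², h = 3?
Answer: -28116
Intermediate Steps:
M(D, V) = 36 (M(D, V) = (3 + 3)² = 6² = 36)
s(J) = -14 + J² + 36*J (s(J) = (J² + 36*J) - 14 = -14 + J² + 36*J)
s(-32)*198 = (-14 + (-32)² + 36*(-32))*198 = (-14 + 1024 - 1152)*198 = -142*198 = -28116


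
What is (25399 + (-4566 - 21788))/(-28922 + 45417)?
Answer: -191/3299 ≈ -0.057896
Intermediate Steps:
(25399 + (-4566 - 21788))/(-28922 + 45417) = (25399 - 26354)/16495 = -955*1/16495 = -191/3299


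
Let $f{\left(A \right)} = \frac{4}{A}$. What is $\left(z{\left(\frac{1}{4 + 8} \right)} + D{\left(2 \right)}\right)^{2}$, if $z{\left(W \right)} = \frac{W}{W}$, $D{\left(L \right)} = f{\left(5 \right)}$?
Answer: $\frac{81}{25} \approx 3.24$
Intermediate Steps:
$D{\left(L \right)} = \frac{4}{5}$
$z{\left(W \right)} = 1$
$\left(z{\left(\frac{1}{4 + 8} \right)} + D{\left(2 \right)}\right)^{2} = \left(1 + \frac{4}{5}\right)^{2} = \left(\frac{9}{5}\right)^{2} = \frac{81}{25}$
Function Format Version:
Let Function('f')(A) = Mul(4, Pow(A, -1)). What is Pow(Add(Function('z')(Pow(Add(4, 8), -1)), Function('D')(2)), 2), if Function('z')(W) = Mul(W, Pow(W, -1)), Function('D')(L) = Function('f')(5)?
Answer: Rational(81, 25) ≈ 3.2400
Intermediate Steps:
Function('D')(L) = Rational(4, 5) (Function('D')(L) = Mul(4, Pow(5, -1)) = Mul(4, Rational(1, 5)) = Rational(4, 5))
Function('z')(W) = 1
Pow(Add(Function('z')(Pow(Add(4, 8), -1)), Function('D')(2)), 2) = Pow(Add(1, Rational(4, 5)), 2) = Pow(Rational(9, 5), 2) = Rational(81, 25)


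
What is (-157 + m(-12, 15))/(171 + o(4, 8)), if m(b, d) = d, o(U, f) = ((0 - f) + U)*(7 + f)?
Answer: -142/111 ≈ -1.2793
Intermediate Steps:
o(U, f) = (7 + f)*(U - f) (o(U, f) = (-f + U)*(7 + f) = (U - f)*(7 + f) = (7 + f)*(U - f))
(-157 + m(-12, 15))/(171 + o(4, 8)) = (-157 + 15)/(171 + (-1*8² - 7*8 + 7*4 + 4*8)) = -142/(171 + (-1*64 - 56 + 28 + 32)) = -142/(171 + (-64 - 56 + 28 + 32)) = -142/(171 - 60) = -142/111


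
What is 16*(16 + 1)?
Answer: 272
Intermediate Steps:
16*(16 + 1) = 16*17 = 272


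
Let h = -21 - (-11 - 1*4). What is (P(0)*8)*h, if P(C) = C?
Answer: 0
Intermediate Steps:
h = -6 (h = -21 - (-11 - 4) = -21 - 1*(-15) = -21 + 15 = -6)
(P(0)*8)*h = (0*8)*(-6) = 0*(-6) = 0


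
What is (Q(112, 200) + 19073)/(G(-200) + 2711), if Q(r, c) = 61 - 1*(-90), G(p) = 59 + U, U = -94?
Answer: 1602/223 ≈ 7.1839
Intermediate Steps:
G(p) = -35 (G(p) = 59 - 94 = -35)
Q(r, c) = 151 (Q(r, c) = 61 + 90 = 151)
(Q(112, 200) + 19073)/(G(-200) + 2711) = (151 + 19073)/(-35 + 2711) = 19224/2676 = 19224*(1/2676) = 1602/223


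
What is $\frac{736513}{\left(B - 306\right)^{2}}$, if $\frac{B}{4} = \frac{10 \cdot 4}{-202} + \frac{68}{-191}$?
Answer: $\frac{274087922411353}{35352513856804} \approx 7.753$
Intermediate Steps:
$B = - \frac{42752}{19291}$ ($B = 4 \left(\frac{10 \cdot 4}{-202} + \frac{68}{-191}\right) = 4 \left(40 \left(- \frac{1}{202}\right) + 68 \left(- \frac{1}{191}\right)\right) = 4 \left(- \frac{20}{101} - \frac{68}{191}\right) = 4 \left(- \frac{10688}{19291}\right) = - \frac{42752}{19291} \approx -2.2162$)
$\frac{736513}{\left(B - 306\right)^{2}} = \frac{736513}{\left(- \frac{42752}{19291} - 306\right)^{2}} = \frac{736513}{\left(- \frac{5945798}{19291}\right)^{2}} = \frac{736513}{\frac{35352513856804}{372142681}} = 736513 \cdot \frac{372142681}{35352513856804} = \frac{274087922411353}{35352513856804}$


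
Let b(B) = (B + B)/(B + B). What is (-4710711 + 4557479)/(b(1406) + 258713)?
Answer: -76616/129357 ≈ -0.59228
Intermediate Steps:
b(B) = 1 (b(B) = (2*B)/((2*B)) = (2*B)*(1/(2*B)) = 1)
(-4710711 + 4557479)/(b(1406) + 258713) = (-4710711 + 4557479)/(1 + 258713) = -153232/258714 = -153232*1/258714 = -76616/129357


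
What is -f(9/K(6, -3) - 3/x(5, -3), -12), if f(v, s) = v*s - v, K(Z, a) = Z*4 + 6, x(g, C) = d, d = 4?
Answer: -117/20 ≈ -5.8500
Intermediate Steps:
x(g, C) = 4
K(Z, a) = 6 + 4*Z (K(Z, a) = 4*Z + 6 = 6 + 4*Z)
f(v, s) = -v + s*v (f(v, s) = s*v - v = -v + s*v)
-f(9/K(6, -3) - 3/x(5, -3), -12) = -(9/(6 + 4*6) - 3/4)*(-1 - 12) = -(9/(6 + 24) - 3*1/4)*(-13) = -(9/30 - 3/4)*(-13) = -(9*(1/30) - 3/4)*(-13) = -(3/10 - 3/4)*(-13) = -(-9)*(-13)/20 = -1*117/20 = -117/20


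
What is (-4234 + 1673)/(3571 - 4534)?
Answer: 2561/963 ≈ 2.6594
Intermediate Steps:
(-4234 + 1673)/(3571 - 4534) = -2561/(-963) = -2561*(-1/963) = 2561/963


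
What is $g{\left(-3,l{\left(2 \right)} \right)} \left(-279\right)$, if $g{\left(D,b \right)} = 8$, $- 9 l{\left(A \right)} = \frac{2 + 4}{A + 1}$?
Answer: $-2232$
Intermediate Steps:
$l{\left(A \right)} = - \frac{2}{3 \left(1 + A\right)}$ ($l{\left(A \right)} = - \frac{\left(2 + 4\right) \frac{1}{A + 1}}{9} = - \frac{6 \frac{1}{1 + A}}{9} = - \frac{2}{3 \left(1 + A\right)}$)
$g{\left(-3,l{\left(2 \right)} \right)} \left(-279\right) = 8 \left(-279\right) = -2232$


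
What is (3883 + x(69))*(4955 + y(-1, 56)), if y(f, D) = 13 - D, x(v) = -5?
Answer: 19048736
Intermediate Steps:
(3883 + x(69))*(4955 + y(-1, 56)) = (3883 - 5)*(4955 + (13 - 1*56)) = 3878*(4955 + (13 - 56)) = 3878*(4955 - 43) = 3878*4912 = 19048736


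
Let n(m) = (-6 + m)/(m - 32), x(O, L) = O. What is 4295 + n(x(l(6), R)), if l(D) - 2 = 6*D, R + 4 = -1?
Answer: 12901/3 ≈ 4300.3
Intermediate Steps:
R = -5 (R = -4 - 1 = -5)
l(D) = 2 + 6*D
n(m) = (-6 + m)/(-32 + m)
4295 + n(x(l(6), R)) = 4295 + (-6 + (2 + 6*6))/(-32 + (2 + 6*6)) = 4295 + (-6 + (2 + 36))/(-32 + (2 + 36)) = 4295 + (-6 + 38)/(-32 + 38) = 4295 + 32/6 = 4295 + (⅙)*32 = 4295 + 16/3 = 12901/3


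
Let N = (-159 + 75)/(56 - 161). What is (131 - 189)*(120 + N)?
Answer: -35032/5 ≈ -7006.4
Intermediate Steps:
N = ⅘ (N = -84/(-105) = -84*(-1/105) = ⅘ ≈ 0.80000)
(131 - 189)*(120 + N) = (131 - 189)*(120 + ⅘) = -58*604/5 = -35032/5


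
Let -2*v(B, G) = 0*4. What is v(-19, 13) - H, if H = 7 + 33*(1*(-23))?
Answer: 752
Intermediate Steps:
v(B, G) = 0 (v(B, G) = -0*4 = -1/2*0 = 0)
H = -752 (H = 7 + 33*(-23) = 7 - 759 = -752)
v(-19, 13) - H = 0 - 1*(-752) = 0 + 752 = 752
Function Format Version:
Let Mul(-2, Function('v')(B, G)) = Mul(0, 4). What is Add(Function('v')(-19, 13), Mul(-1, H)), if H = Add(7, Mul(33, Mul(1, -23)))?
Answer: 752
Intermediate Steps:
Function('v')(B, G) = 0 (Function('v')(B, G) = Mul(Rational(-1, 2), Mul(0, 4)) = Mul(Rational(-1, 2), 0) = 0)
H = -752 (H = Add(7, Mul(33, -23)) = Add(7, -759) = -752)
Add(Function('v')(-19, 13), Mul(-1, H)) = Add(0, Mul(-1, -752)) = Add(0, 752) = 752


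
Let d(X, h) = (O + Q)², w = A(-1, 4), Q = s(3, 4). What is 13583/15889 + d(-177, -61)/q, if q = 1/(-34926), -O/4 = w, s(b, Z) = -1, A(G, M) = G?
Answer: -4994439343/15889 ≈ -3.1433e+5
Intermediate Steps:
Q = -1
w = -1
O = 4 (O = -4*(-1) = 4)
d(X, h) = 9 (d(X, h) = (4 - 1)² = 3² = 9)
q = -1/34926 ≈ -2.8632e-5
13583/15889 + d(-177, -61)/q = 13583/15889 + 9/(-1/34926) = 13583*(1/15889) + 9*(-34926) = 13583/15889 - 314334 = -4994439343/15889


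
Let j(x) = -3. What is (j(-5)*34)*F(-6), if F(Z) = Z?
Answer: 612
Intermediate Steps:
(j(-5)*34)*F(-6) = -3*34*(-6) = -102*(-6) = 612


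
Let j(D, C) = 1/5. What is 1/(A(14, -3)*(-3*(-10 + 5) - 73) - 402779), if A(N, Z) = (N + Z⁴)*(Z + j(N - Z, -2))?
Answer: -1/387351 ≈ -2.5816e-6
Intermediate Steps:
j(D, C) = ⅕
A(N, Z) = (⅕ + Z)*(N + Z⁴) (A(N, Z) = (N + Z⁴)*(Z + ⅕) = (N + Z⁴)*(⅕ + Z) = (⅕ + Z)*(N + Z⁴))
1/(A(14, -3)*(-3*(-10 + 5) - 73) - 402779) = 1/(((-3)⁵ + (⅕)*14 + (⅕)*(-3)⁴ + 14*(-3))*(-3*(-10 + 5) - 73) - 402779) = 1/((-243 + 14/5 + (⅕)*81 - 42)*(-3*(-5) - 73) - 402779) = 1/((-243 + 14/5 + 81/5 - 42)*(15 - 73) - 402779) = 1/(-266*(-58) - 402779) = 1/(15428 - 402779) = 1/(-387351) = -1/387351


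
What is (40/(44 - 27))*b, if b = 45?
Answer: 1800/17 ≈ 105.88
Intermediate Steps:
(40/(44 - 27))*b = (40/(44 - 27))*45 = (40/17)*45 = 1800/17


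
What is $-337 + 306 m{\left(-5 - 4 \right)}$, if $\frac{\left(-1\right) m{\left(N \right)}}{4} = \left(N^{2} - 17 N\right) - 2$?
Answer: $-284305$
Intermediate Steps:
$m{\left(N \right)} = 8 - 4 N^{2} + 68 N$ ($m{\left(N \right)} = - 4 \left(\left(N^{2} - 17 N\right) - 2\right) = - 4 \left(-2 + N^{2} - 17 N\right) = 8 - 4 N^{2} + 68 N$)
$-337 + 306 m{\left(-5 - 4 \right)} = -337 + 306 \left(8 - 4 \left(-5 - 4\right)^{2} + 68 \left(-5 - 4\right)\right) = -337 + 306 \left(8 - 4 \left(-9\right)^{2} + 68 \left(-9\right)\right) = -337 + 306 \left(8 - 324 - 612\right) = -337 + 306 \left(-928\right) = -337 - 283968 = -284305$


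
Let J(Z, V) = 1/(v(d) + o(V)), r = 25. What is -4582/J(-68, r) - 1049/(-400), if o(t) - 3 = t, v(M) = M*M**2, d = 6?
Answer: -447202151/400 ≈ -1.1180e+6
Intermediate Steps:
v(M) = M**3
o(t) = 3 + t
J(Z, V) = 1/(219 + V) (J(Z, V) = 1/(6**3 + (3 + V)) = 1/(216 + (3 + V)) = 1/(219 + V))
-4582/J(-68, r) - 1049/(-400) = -4582/(1/(219 + 25)) - 1049/(-400) = -4582/(1/244) - 1049*(-1/400) = -4582/1/244 + 1049/400 = -4582*244 + 1049/400 = -1118008 + 1049/400 = -447202151/400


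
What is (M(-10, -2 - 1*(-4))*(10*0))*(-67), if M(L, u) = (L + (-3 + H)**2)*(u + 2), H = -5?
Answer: 0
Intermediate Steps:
M(L, u) = (2 + u)*(64 + L) (M(L, u) = (L + (-3 - 5)**2)*(u + 2) = (L + (-8)**2)*(2 + u) = (L + 64)*(2 + u) = (64 + L)*(2 + u) = (2 + u)*(64 + L))
(M(-10, -2 - 1*(-4))*(10*0))*(-67) = ((128 + 2*(-10) + 64*(-2 - 1*(-4)) - 10*(-2 - 1*(-4)))*(10*0))*(-67) = ((128 - 20 + 64*(-2 + 4) - 10*(-2 + 4))*0)*(-67) = ((128 - 20 + 64*2 - 10*2)*0)*(-67) = ((128 - 20 + 128 - 20)*0)*(-67) = (216*0)*(-67) = 0*(-67) = 0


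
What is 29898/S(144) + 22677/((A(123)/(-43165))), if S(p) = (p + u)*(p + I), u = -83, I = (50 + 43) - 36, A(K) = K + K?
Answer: -1333522851233/335134 ≈ -3.9791e+6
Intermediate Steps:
A(K) = 2*K
I = 57 (I = 93 - 36 = 57)
S(p) = (-83 + p)*(57 + p) (S(p) = (p - 83)*(p + 57) = (-83 + p)*(57 + p))
29898/S(144) + 22677/((A(123)/(-43165))) = 29898/(-4731 + 144² - 26*144) + 22677/(((2*123)/(-43165))) = 29898/(-4731 + 20736 - 3744) + 22677/((246*(-1/43165))) = 29898/12261 + 22677/(-246/43165) = 29898*(1/12261) + 22677*(-43165/246) = 9966/4087 - 326284235/82 = -1333522851233/335134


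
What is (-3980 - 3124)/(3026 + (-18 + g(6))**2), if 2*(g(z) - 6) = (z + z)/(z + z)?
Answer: -9472/4211 ≈ -2.2493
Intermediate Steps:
g(z) = 13/2 (g(z) = 6 + ((z + z)/(z + z))/2 = 6 + ((2*z)/((2*z)))/2 = 6 + ((2*z)*(1/(2*z)))/2 = 6 + (1/2)*1 = 6 + 1/2 = 13/2)
(-3980 - 3124)/(3026 + (-18 + g(6))**2) = (-3980 - 3124)/(3026 + (-18 + 13/2)**2) = -7104/(3026 + (-23/2)**2) = -7104/(3026 + 529/4) = -7104/12633/4 = -7104*4/12633 = -9472/4211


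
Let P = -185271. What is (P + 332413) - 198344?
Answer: -51202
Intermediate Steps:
(P + 332413) - 198344 = (-185271 + 332413) - 198344 = 147142 - 198344 = -51202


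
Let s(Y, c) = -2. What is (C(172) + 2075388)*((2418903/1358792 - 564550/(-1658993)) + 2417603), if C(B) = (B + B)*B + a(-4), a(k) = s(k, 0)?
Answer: 830925356399325453046917/161016172604 ≈ 5.1605e+12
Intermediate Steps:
a(k) = -2
C(B) = -2 + 2*B**2 (C(B) = (B + B)*B - 2 = (2*B)*B - 2 = 2*B**2 - 2 = -2 + 2*B**2)
(C(172) + 2075388)*((2418903/1358792 - 564550/(-1658993)) + 2417603) = ((-2 + 2*172**2) + 2075388)*((2418903/1358792 - 564550/(-1658993)) + 2417603) = ((-2 + 2*29584) + 2075388)*((2418903*(1/1358792) - 564550*(-1/1658993)) + 2417603) = ((-2 + 59168) + 2075388)*((2418903/1358792 + 80650/236999) + 2417603) = (59166 + 2075388)*(682864166897/322032345208 + 2417603) = 2134554*(778547046736063321/322032345208) = 830925356399325453046917/161016172604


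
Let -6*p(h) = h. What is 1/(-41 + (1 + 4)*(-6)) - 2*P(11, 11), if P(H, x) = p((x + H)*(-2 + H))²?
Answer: -154639/71 ≈ -2178.0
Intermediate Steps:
p(h) = -h/6
P(H, x) = (-2 + H)²*(H + x)²/36 (P(H, x) = (-(x + H)*(-2 + H)/6)² = (-(H + x)*(-2 + H)/6)² = (-(-2 + H)*(H + x)/6)² = (-2 + H)²*(H + x)²/36)
1/(-41 + (1 + 4)*(-6)) - 2*P(11, 11) = 1/(-41 + (1 + 4)*(-6)) - (-1*11² + 2*11 + 2*11 - 1*11*11)²/18 = 1/(-41 + 5*(-6)) - (-1*121 + 22 + 22 - 121)²/18 = 1/(-41 - 30) - (-121 + 22 + 22 - 121)²/18 = 1/(-71) - (-198)²/18 = -1/71 - 39204/18 = -1/71 - 2*1089 = -1/71 - 2178 = -154639/71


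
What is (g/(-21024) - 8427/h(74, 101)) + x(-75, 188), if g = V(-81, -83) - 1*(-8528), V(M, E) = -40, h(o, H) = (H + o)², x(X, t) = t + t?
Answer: 30206780719/80482500 ≈ 375.32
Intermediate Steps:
x(X, t) = 2*t
g = 8488 (g = -40 - 1*(-8528) = -40 + 8528 = 8488)
(g/(-21024) - 8427/h(74, 101)) + x(-75, 188) = (8488/(-21024) - 8427/(101 + 74)²) + 2*188 = (8488*(-1/21024) - 8427/(175²)) + 376 = (-1061/2628 - 8427/30625) + 376 = -54639281/80482500 + 376 = 30206780719/80482500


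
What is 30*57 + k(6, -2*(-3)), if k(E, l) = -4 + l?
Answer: 1712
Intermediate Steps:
30*57 + k(6, -2*(-3)) = 30*57 + (-4 - 2*(-3)) = 1710 + (-4 + 6) = 1710 + 2 = 1712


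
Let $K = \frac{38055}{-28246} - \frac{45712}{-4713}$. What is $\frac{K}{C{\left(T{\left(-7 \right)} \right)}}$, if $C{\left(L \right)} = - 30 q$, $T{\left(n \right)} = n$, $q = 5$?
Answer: $- \frac{1111827937}{19968509700} \approx -0.055679$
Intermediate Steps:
$K = \frac{1111827937}{133123398}$ ($K = 38055 \left(- \frac{1}{28246}\right) - - \frac{45712}{4713} = - \frac{38055}{28246} + \frac{45712}{4713} = \frac{1111827937}{133123398} \approx 8.3519$)
$C{\left(L \right)} = -150$ ($C{\left(L \right)} = \left(-30\right) 5 = -150$)
$\frac{K}{C{\left(T{\left(-7 \right)} \right)}} = \frac{1111827937}{133123398 \left(-150\right)} = \frac{1111827937}{133123398} \left(- \frac{1}{150}\right) = - \frac{1111827937}{19968509700}$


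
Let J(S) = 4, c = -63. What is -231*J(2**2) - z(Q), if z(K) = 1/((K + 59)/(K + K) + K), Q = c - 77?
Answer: -36145676/39119 ≈ -923.99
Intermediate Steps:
Q = -140 (Q = -63 - 77 = -140)
z(K) = 1/(K + (59 + K)/(2*K)) (z(K) = 1/((59 + K)/((2*K)) + K) = 1/((59 + K)*(1/(2*K)) + K) = 1/((59 + K)/(2*K) + K) = 1/(K + (59 + K)/(2*K)))
-231*J(2**2) - z(Q) = -231*4 - 2*(-140)/(59 - 140 + 2*(-140)**2) = -924 - 2*(-140)/(59 - 140 + 2*19600) = -924 - 2*(-140)/(59 - 140 + 39200) = -924 - 2*(-140)/39119 = -924 - 1*(-280/39119) = -924 + 280/39119 = -36145676/39119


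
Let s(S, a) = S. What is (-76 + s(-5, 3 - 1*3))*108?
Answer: -8748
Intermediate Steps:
(-76 + s(-5, 3 - 1*3))*108 = (-76 - 5)*108 = -81*108 = -8748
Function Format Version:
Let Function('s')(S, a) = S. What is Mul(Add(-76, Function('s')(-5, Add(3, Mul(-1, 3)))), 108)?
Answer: -8748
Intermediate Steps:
Mul(Add(-76, Function('s')(-5, Add(3, Mul(-1, 3)))), 108) = Mul(Add(-76, -5), 108) = Mul(-81, 108) = -8748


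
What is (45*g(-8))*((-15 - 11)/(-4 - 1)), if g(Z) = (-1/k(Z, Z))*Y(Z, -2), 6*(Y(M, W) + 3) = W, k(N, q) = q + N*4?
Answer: -39/2 ≈ -19.500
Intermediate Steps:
k(N, q) = q + 4*N
Y(M, W) = -3 + W/6
g(Z) = 2/(3*Z) (g(Z) = (-1/(Z + 4*Z))*(-3 + (1/6)*(-2)) = (-1/(5*Z))*(-3 - 1/3) = -1/(5*Z)*(-10/3) = 2/(3*Z))
(45*g(-8))*((-15 - 11)/(-4 - 1)) = (45*((2/3)/(-8)))*((-15 - 11)/(-4 - 1)) = (45*((2/3)*(-1/8)))*(-26/(-5)) = (45*(-1/12))*(-26*(-1/5)) = -15/4*26/5 = -39/2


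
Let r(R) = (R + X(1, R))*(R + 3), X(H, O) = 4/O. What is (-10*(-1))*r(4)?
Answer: 350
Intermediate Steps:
r(R) = (3 + R)*(R + 4/R) (r(R) = (R + 4/R)*(R + 3) = (R + 4/R)*(3 + R) = (3 + R)*(R + 4/R))
(-10*(-1))*r(4) = (-10*(-1))*(4 + 4**2 + 3*4 + 12/4) = 10*(4 + 16 + 12 + 12*(1/4)) = 10*(4 + 16 + 12 + 3) = 10*35 = 350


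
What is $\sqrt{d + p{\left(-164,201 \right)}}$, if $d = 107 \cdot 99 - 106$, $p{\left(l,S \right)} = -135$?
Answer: $4 \sqrt{647} \approx 101.74$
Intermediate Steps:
$d = 10487$ ($d = 10593 - 106 = 10487$)
$\sqrt{d + p{\left(-164,201 \right)}} = \sqrt{10487 - 135} = \sqrt{10352} = 4 \sqrt{647}$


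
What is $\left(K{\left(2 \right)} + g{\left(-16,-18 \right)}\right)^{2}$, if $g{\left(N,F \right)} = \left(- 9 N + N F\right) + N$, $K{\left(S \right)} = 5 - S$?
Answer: $175561$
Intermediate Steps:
$g{\left(N,F \right)} = - 8 N + F N$ ($g{\left(N,F \right)} = \left(- 9 N + F N\right) + N = - 8 N + F N$)
$\left(K{\left(2 \right)} + g{\left(-16,-18 \right)}\right)^{2} = \left(\left(5 - 2\right) - 16 \left(-8 - 18\right)\right)^{2} = \left(\left(5 - 2\right) - -416\right)^{2} = \left(3 + 416\right)^{2} = 419^{2} = 175561$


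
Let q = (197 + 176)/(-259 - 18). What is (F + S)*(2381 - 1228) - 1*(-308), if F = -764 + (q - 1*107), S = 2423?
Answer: 495334559/277 ≈ 1.7882e+6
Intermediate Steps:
q = -373/277 (q = 373/(-277) = 373*(-1/277) = -373/277 ≈ -1.3466)
F = -241640/277 (F = -764 + (-373/277 - 1*107) = -764 + (-373/277 - 107) = -764 - 30012/277 = -241640/277 ≈ -872.35)
(F + S)*(2381 - 1228) - 1*(-308) = (-241640/277 + 2423)*(2381 - 1228) - 1*(-308) = (429531/277)*1153 + 308 = 495249243/277 + 308 = 495334559/277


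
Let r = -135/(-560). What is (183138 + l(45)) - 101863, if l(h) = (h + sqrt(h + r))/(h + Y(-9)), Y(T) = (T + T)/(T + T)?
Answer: 3738695/46 + 3*sqrt(3941)/1288 ≈ 81276.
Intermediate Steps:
r = 27/112 (r = -135*(-1/560) = 27/112 ≈ 0.24107)
Y(T) = 1 (Y(T) = (2*T)/((2*T)) = (2*T)*(1/(2*T)) = 1)
l(h) = (h + sqrt(27/112 + h))/(1 + h) (l(h) = (h + sqrt(h + 27/112))/(h + 1) = (h + sqrt(27/112 + h))/(1 + h))
(183138 + l(45)) - 101863 = (183138 + (45 + sqrt(189 + 784*45)/28)/(1 + 45)) - 101863 = (183138 + (45 + sqrt(189 + 35280)/28)/46) - 101863 = (183138 + (45 + sqrt(35469)/28)/46) - 101863 = (183138 + (45 + (3*sqrt(3941))/28)/46) - 101863 = (183138 + (45 + 3*sqrt(3941)/28)/46) - 101863 = (183138 + (45/46 + 3*sqrt(3941)/1288)) - 101863 = (8424393/46 + 3*sqrt(3941)/1288) - 101863 = 3738695/46 + 3*sqrt(3941)/1288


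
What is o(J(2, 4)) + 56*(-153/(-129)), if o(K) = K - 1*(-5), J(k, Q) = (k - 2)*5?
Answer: 3071/43 ≈ 71.419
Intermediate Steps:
J(k, Q) = -10 + 5*k (J(k, Q) = (-2 + k)*5 = -10 + 5*k)
o(K) = 5 + K (o(K) = K + 5 = 5 + K)
o(J(2, 4)) + 56*(-153/(-129)) = (5 + (-10 + 5*2)) + 56*(-153/(-129)) = (5 + (-10 + 10)) + 56*(-153*(-1/129)) = (5 + 0) + 56*(51/43) = 5 + 2856/43 = 3071/43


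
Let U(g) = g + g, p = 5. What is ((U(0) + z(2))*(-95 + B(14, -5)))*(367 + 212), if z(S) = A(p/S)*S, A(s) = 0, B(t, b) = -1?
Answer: 0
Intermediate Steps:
U(g) = 2*g
z(S) = 0 (z(S) = 0*S = 0)
((U(0) + z(2))*(-95 + B(14, -5)))*(367 + 212) = ((2*0 + 0)*(-95 - 1))*(367 + 212) = ((0 + 0)*(-96))*579 = (0*(-96))*579 = 0*579 = 0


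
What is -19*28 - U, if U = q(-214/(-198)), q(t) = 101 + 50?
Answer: -683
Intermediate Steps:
q(t) = 151
U = 151
-19*28 - U = -19*28 - 1*151 = -532 - 151 = -683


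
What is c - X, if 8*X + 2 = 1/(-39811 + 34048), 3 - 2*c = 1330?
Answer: -30578477/46104 ≈ -663.25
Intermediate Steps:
c = -1327/2 (c = 3/2 - 1/2*1330 = 3/2 - 665 = -1327/2 ≈ -663.50)
X = -11527/46104 (X = -1/4 + 1/(8*(-39811 + 34048)) = -1/4 + (1/8)/(-5763) = -1/4 + (1/8)*(-1/5763) = -1/4 - 1/46104 = -11527/46104 ≈ -0.25002)
c - X = -1327/2 - 1*(-11527/46104) = -1327/2 + 11527/46104 = -30578477/46104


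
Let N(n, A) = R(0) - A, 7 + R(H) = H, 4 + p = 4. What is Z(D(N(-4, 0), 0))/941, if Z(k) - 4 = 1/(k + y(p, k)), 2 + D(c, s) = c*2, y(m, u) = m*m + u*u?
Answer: 961/225840 ≈ 0.0042552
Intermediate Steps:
p = 0 (p = -4 + 4 = 0)
y(m, u) = m² + u²
R(H) = -7 + H
N(n, A) = -7 - A (N(n, A) = (-7 + 0) - A = -7 - A)
D(c, s) = -2 + 2*c (D(c, s) = -2 + c*2 = -2 + 2*c)
Z(k) = 4 + 1/(k + k²) (Z(k) = 4 + 1/(k + (0² + k²)) = 4 + 1/(k + (0 + k²)) = 4 + 1/(k + k²))
Z(D(N(-4, 0), 0))/941 = ((1 + 4*(-2 + 2*(-7 - 1*0)) + 4*(-2 + 2*(-7 - 1*0))²)/((-2 + 2*(-7 - 1*0))*(1 + (-2 + 2*(-7 - 1*0)))))/941 = ((1 + 4*(-2 + 2*(-7 + 0)) + 4*(-2 + 2*(-7 + 0))²)/((-2 + 2*(-7 + 0))*(1 + (-2 + 2*(-7 + 0)))))*(1/941) = ((1 + 4*(-2 + 2*(-7)) + 4*(-2 + 2*(-7))²)/((-2 + 2*(-7))*(1 + (-2 + 2*(-7)))))*(1/941) = ((1 + 4*(-2 - 14) + 4*(-2 - 14)²)/((-2 - 14)*(1 + (-2 - 14))))*(1/941) = ((1 + 4*(-16) + 4*(-16)²)/((-16)*(1 - 16)))*(1/941) = -1/16*(1 - 64 + 4*256)/(-15)*(1/941) = -1/16*(-1/15)*(1 - 64 + 1024)*(1/941) = -1/16*(-1/15)*961*(1/941) = (961/240)*(1/941) = 961/225840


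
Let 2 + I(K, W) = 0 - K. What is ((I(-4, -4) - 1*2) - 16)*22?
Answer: -352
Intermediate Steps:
I(K, W) = -2 - K (I(K, W) = -2 + (0 - K) = -2 - K)
((I(-4, -4) - 1*2) - 16)*22 = (((-2 - 1*(-4)) - 1*2) - 16)*22 = (((-2 + 4) - 2) - 16)*22 = ((2 - 2) - 16)*22 = (0 - 16)*22 = -16*22 = -352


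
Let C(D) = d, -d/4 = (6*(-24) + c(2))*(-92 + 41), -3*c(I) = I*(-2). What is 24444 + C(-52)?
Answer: -4660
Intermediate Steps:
c(I) = 2*I/3 (c(I) = -I*(-2)/3 = -(-2)*I/3 = 2*I/3)
d = -29104 (d = -4*(6*(-24) + (2/3)*2)*(-92 + 41) = -4*(-144 + 4/3)*(-51) = -(-1712)*(-51)/3 = -4*7276 = -29104)
C(D) = -29104
24444 + C(-52) = 24444 - 29104 = -4660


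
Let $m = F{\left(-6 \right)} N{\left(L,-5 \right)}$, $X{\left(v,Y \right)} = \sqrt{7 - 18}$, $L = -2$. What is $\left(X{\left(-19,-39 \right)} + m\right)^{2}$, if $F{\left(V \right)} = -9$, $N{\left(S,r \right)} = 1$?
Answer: $\left(9 - i \sqrt{11}\right)^{2} \approx 70.0 - 59.699 i$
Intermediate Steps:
$X{\left(v,Y \right)} = i \sqrt{11}$ ($X{\left(v,Y \right)} = \sqrt{-11} = i \sqrt{11}$)
$m = -9$ ($m = \left(-9\right) 1 = -9$)
$\left(X{\left(-19,-39 \right)} + m\right)^{2} = \left(i \sqrt{11} - 9\right)^{2} = \left(-9 + i \sqrt{11}\right)^{2}$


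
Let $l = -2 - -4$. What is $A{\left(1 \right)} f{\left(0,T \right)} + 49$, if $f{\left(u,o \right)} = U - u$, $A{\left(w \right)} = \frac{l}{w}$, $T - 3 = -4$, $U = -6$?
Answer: $37$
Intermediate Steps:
$l = 2$ ($l = -2 + 4 = 2$)
$T = -1$ ($T = 3 - 4 = -1$)
$A{\left(w \right)} = \frac{2}{w}$
$f{\left(u,o \right)} = -6 - u$
$A{\left(1 \right)} f{\left(0,T \right)} + 49 = \frac{2}{1} \left(-6 - 0\right) + 49 = 2 \cdot 1 \left(-6 + 0\right) + 49 = 2 \left(-6\right) + 49 = -12 + 49 = 37$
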